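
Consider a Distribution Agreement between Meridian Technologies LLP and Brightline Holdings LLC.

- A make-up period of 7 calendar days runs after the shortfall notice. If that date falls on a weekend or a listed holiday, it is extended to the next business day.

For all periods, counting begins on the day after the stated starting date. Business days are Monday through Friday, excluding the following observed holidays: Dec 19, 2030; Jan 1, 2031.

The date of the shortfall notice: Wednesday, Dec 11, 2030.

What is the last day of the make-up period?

Adding 7 calendar days to Dec 11, 2030 gives Dec 18, 2030, which is the last day of the make-up period. Dec 18, 2030 is a Wednesday and is not a listed holiday, so no roll-forward applies.

Dec 18, 2030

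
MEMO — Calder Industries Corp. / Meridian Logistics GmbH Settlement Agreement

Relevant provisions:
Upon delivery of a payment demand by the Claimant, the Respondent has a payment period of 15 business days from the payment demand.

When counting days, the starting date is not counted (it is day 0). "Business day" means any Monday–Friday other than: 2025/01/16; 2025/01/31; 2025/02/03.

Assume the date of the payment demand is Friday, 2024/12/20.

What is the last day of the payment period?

The last day of the payment period: 15 business days after Friday, 2024/12/20, skipping weekends — Dec 23, Dec 24, Dec 25, Dec 26, …, Jan 8, Jan 9, Jan 10 — lands on Friday, 2025/01/10.

2025/01/10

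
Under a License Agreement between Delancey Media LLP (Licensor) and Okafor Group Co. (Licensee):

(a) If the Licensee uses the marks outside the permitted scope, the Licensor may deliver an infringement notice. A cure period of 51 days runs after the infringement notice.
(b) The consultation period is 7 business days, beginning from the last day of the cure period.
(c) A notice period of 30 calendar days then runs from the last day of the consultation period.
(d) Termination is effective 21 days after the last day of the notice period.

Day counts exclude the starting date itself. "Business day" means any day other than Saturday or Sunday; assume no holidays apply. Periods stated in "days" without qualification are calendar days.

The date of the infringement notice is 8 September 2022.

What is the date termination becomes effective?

The last day of the cure period: 8 September 2022 + 51 days = 29 October 2022.
The last day of the consultation period: 7 business days after Saturday, 29 October 2022, skipping weekends — Oct 31, Nov 1, Nov 2, Nov 3, Nov 4, Nov 7, Nov 8 — lands on Tuesday, 8 November 2022.
The last day of the notice period: 30 calendar days after 8 November 2022 is 8 December 2022.
Adding 21 calendar days to 8 December 2022 gives 29 December 2022, which is the date termination becomes effective.

29 December 2022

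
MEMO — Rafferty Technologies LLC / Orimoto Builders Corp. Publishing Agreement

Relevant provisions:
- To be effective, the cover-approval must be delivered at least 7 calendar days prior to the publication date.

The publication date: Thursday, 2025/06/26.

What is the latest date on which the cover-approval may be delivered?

2025/06/19

2025/06/26 minus 7 days is 2025/06/19.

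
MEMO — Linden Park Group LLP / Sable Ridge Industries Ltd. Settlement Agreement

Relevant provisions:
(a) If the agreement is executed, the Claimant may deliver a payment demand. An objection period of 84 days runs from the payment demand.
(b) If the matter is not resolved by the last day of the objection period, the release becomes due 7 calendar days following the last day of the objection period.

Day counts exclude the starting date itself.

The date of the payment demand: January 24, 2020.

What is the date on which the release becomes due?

April 24, 2020

The last day of the objection period: January 24, 2020 + 84 days = April 17, 2020.
Adding 7 calendar days to April 17, 2020 gives April 24, 2020, which is the date on which the release becomes due.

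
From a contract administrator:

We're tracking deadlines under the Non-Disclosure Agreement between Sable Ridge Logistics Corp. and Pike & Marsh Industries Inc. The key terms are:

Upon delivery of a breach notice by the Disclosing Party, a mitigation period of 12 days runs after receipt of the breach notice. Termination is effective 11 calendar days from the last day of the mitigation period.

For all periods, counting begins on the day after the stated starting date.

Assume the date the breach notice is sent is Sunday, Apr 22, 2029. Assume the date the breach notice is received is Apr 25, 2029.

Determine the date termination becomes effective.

The last day of the mitigation period: Apr 25, 2029 + 12 days = May 7, 2029.
Adding 11 calendar days to May 7, 2029 gives May 18, 2029, which is the date termination becomes effective.

May 18, 2029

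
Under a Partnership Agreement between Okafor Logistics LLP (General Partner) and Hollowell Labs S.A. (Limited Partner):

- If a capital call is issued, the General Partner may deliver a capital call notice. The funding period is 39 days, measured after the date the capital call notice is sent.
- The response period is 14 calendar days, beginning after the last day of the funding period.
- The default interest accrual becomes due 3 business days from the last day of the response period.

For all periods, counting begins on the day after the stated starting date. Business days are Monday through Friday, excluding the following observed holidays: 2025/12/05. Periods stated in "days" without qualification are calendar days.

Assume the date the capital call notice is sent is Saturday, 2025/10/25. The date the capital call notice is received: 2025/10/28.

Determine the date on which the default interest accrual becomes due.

The last day of the funding period: 39 calendar days after 2025/10/25 is 2025/12/03.
Adding 14 calendar days to 2025/12/03 gives 2025/12/17, which is the last day of the response period.
From Wednesday, 2025/12/17, 3 business days (Dec 18, Dec 19, Dec 22, skipping weekends) brings us to Monday, 2025/12/22, which is the date on which the default interest accrual becomes due.

2025/12/22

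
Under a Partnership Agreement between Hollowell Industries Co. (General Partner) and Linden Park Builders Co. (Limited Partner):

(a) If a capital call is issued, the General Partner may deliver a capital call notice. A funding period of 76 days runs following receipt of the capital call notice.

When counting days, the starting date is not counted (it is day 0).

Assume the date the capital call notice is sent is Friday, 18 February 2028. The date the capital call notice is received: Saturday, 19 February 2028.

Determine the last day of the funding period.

Adding 76 calendar days to 19 February 2028 gives 5 May 2028, which is the last day of the funding period.

5 May 2028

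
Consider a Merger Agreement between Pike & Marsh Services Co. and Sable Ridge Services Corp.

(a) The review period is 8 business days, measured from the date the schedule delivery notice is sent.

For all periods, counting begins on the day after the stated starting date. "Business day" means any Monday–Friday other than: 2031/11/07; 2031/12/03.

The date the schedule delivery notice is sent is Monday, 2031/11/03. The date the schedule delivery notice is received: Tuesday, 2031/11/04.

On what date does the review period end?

The last day of the review period: 8 business days after Monday, 2031/11/03, skipping weekends and the listed holiday on Nov 7 — Nov 4, Nov 5, Nov 6, Nov 10, Nov 11, Nov 12, Nov 13, Nov 14 — lands on Friday, 2031/11/14.

2031/11/14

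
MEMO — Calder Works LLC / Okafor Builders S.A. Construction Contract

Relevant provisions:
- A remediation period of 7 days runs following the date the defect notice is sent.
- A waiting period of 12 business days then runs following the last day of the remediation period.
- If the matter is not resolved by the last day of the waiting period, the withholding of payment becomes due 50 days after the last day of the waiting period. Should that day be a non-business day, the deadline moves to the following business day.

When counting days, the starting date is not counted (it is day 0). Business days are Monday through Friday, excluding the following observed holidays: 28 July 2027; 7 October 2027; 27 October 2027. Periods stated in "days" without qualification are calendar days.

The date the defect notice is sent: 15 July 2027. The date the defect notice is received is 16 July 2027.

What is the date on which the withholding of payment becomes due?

29 September 2027

Adding 7 calendar days to 15 July 2027 gives 22 July 2027, which is the last day of the remediation period.
The last day of the waiting period: counting 12 business days from Thursday, 22 July 2027 (Jul 23, Jul 26, Jul 27, Jul 29, …, Aug 6, Aug 9, Aug 10, skipping weekends and the listed holiday on Jul 28) reaches Tuesday, 10 August 2027.
Adding 50 calendar days to 10 August 2027 gives 29 September 2027, which is the date on which the withholding of payment becomes due. 29 September 2027 is a Wednesday and is not a listed holiday, so no roll-forward applies.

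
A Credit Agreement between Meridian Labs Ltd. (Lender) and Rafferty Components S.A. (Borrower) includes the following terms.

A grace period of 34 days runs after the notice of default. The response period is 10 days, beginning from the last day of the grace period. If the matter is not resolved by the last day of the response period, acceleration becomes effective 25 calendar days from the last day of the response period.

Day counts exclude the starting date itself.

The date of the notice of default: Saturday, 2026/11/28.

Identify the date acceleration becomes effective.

The last day of the grace period: 2026/11/28 + 34 days = 2027/01/01.
The last day of the response period: 2027/01/01 + 10 days = 2027/01/11.
The date acceleration becomes effective: 2027/01/11 + 25 days = 2027/02/05.

2027/02/05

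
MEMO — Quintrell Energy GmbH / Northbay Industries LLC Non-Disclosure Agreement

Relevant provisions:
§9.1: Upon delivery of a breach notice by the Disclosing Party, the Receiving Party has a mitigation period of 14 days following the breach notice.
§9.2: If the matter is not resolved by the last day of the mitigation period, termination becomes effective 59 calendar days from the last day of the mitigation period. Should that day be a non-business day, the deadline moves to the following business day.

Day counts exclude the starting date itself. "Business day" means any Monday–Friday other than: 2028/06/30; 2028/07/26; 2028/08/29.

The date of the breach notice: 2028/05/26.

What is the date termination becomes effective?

2028/08/07

Adding 14 calendar days to 2028/05/26 gives 2028/06/09, which is the last day of the mitigation period.
The date termination becomes effective: 59 calendar days after 2028/06/09 is 2028/08/07. 2028/08/07 is a Monday and is not a listed holiday, so no roll-forward applies.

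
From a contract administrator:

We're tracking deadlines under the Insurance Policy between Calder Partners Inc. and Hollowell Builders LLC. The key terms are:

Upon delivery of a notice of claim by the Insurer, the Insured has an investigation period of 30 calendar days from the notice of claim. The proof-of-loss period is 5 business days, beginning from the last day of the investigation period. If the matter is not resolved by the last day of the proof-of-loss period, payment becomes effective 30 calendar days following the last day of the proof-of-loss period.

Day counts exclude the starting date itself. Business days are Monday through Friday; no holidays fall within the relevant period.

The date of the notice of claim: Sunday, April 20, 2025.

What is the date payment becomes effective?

The last day of the investigation period: April 20, 2025 + 30 days = May 20, 2025.
From Tuesday, May 20, 2025, 5 business days (May 21, May 22, May 23, May 26, May 27, skipping weekends) brings us to Tuesday, May 27, 2025, which is the last day of the proof-of-loss period.
The date payment becomes effective: 30 calendar days after May 27, 2025 is June 26, 2025.

June 26, 2025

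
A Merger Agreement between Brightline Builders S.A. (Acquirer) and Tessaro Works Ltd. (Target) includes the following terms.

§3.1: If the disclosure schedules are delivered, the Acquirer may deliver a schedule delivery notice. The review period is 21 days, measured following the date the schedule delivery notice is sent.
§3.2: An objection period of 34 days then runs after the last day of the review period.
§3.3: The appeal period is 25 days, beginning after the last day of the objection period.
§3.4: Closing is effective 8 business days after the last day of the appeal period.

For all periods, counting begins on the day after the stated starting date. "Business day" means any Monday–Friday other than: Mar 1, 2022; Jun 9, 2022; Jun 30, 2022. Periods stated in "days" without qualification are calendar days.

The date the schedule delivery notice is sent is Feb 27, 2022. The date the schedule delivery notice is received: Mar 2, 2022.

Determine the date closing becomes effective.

May 30, 2022

The last day of the review period: Feb 27, 2022 + 21 days = Mar 20, 2022.
The last day of the objection period: 34 calendar days after Mar 20, 2022 is Apr 23, 2022.
The last day of the appeal period: Apr 23, 2022 + 25 days = May 18, 2022.
The date closing becomes effective: 8 business days after Wednesday, May 18, 2022, skipping weekends — May 19, May 20, May 23, May 24, May 25, May 26, May 27, May 30 — lands on Monday, May 30, 2022.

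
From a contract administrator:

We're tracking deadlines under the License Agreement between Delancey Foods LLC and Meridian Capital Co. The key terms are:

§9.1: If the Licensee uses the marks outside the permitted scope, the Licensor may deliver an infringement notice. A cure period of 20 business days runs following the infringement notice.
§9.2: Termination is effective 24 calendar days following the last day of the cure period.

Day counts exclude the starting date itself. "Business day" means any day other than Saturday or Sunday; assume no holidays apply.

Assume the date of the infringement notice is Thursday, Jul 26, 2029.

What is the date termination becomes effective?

Sep 16, 2029

The last day of the cure period: counting 20 business days from Thursday, Jul 26, 2029 (Jul 27, Jul 30, Jul 31, Aug 1, …, Aug 21, Aug 22, Aug 23, skipping weekends) reaches Thursday, Aug 23, 2029.
Adding 24 calendar days to Aug 23, 2029 gives Sep 16, 2029, which is the date termination becomes effective.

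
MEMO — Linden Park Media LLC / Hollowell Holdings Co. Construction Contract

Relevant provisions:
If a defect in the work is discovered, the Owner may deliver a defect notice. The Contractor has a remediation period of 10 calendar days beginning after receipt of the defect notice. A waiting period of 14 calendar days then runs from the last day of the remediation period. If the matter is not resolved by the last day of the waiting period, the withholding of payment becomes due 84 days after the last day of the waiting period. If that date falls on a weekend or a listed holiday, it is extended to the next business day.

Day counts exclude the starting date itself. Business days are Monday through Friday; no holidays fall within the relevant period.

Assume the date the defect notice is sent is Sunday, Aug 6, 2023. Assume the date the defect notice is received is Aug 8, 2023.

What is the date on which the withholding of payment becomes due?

Nov 24, 2023

Adding 10 calendar days to Aug 8, 2023 gives Aug 18, 2023, which is the last day of the remediation period.
The last day of the waiting period: Aug 18, 2023 + 14 days = Sep 1, 2023.
The date on which the withholding of payment becomes due: Sep 1, 2023 + 84 days = Nov 24, 2023. Nov 24, 2023 is a Friday, so no roll-forward applies.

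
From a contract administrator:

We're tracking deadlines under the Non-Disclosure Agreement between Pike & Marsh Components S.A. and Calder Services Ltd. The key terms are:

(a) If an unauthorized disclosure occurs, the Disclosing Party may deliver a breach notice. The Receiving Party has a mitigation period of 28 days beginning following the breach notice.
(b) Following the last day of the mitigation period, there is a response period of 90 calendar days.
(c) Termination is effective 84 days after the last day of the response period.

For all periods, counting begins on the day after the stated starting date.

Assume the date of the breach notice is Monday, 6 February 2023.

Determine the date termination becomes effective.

27 August 2023

The last day of the mitigation period: 6 February 2023 + 28 days = 6 March 2023.
Adding 90 calendar days to 6 March 2023 gives 4 June 2023, which is the last day of the response period.
The date termination becomes effective: 84 calendar days after 4 June 2023 is 27 August 2023.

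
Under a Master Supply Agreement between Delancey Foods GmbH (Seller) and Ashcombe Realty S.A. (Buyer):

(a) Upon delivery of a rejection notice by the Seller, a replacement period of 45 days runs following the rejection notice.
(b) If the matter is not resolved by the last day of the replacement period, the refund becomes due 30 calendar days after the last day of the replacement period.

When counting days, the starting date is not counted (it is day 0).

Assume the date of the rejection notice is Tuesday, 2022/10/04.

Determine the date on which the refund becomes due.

2022/12/18

Adding 45 calendar days to 2022/10/04 gives 2022/11/18, which is the last day of the replacement period.
Adding 30 calendar days to 2022/11/18 gives 2022/12/18, which is the date on which the refund becomes due.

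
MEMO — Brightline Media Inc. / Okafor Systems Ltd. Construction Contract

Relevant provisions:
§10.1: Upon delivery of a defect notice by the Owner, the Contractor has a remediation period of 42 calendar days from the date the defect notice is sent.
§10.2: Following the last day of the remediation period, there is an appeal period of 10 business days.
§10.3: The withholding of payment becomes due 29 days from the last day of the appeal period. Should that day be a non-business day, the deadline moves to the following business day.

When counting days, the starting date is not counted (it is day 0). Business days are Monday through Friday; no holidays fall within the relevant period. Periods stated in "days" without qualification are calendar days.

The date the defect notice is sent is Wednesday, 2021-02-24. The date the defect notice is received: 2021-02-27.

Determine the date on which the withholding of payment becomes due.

Adding 42 calendar days to 2021-02-24 gives 2021-04-07, which is the last day of the remediation period.
The last day of the appeal period: 10 business days after Wednesday, 2021-04-07, skipping weekends — Apr 8, Apr 9, Apr 12, Apr 13, Apr 14, Apr 15, Apr 16, Apr 19, Apr 20, Apr 21 — lands on Wednesday, 2021-04-21.
The date on which the withholding of payment becomes due: 2021-04-21 + 29 days = 2021-05-20. 2021-05-20 is a Thursday, so no roll-forward applies.

2021-05-20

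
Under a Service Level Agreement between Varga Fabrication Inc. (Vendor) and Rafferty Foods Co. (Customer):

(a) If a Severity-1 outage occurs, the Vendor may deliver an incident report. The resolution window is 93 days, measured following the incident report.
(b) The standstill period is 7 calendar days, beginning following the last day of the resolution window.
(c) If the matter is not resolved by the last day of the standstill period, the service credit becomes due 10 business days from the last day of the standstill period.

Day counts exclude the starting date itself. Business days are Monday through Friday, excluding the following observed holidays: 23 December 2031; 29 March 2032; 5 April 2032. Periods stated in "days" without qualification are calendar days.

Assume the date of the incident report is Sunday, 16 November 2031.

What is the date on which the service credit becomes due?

9 March 2032

The last day of the resolution window: 93 calendar days after 16 November 2031 is 17 February 2032.
Adding 7 calendar days to 17 February 2032 gives 24 February 2032, which is the last day of the standstill period.
From Tuesday, 24 February 2032, 10 business days (Feb 25, Feb 26, Feb 27, Mar 1, Mar 2, Mar 3, Mar 4, Mar 5, Mar 8, Mar 9, skipping weekends) brings us to Tuesday, 9 March 2032, which is the date on which the service credit becomes due.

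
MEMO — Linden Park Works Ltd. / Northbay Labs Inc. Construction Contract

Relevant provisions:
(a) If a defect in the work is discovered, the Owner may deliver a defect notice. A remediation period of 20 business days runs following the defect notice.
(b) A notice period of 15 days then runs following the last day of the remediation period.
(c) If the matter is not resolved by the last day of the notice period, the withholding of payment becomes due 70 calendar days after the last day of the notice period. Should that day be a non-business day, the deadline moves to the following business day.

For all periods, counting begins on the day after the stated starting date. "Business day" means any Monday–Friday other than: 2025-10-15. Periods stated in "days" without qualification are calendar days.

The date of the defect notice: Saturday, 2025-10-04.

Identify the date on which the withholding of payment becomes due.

2026-01-27

The last day of the remediation period: counting 20 business days from Saturday, 2025-10-04 (Oct 6, Oct 7, Oct 8, Oct 9, …, Oct 30, Oct 31, Nov 3, skipping weekends and the listed holiday on Oct 15) reaches Monday, 2025-11-03.
Adding 15 calendar days to 2025-11-03 gives 2025-11-18, which is the last day of the notice period.
The date on which the withholding of payment becomes due: 2025-11-18 + 70 days = 2026-01-27. 2026-01-27 is a Tuesday and is not a listed holiday, so no roll-forward applies.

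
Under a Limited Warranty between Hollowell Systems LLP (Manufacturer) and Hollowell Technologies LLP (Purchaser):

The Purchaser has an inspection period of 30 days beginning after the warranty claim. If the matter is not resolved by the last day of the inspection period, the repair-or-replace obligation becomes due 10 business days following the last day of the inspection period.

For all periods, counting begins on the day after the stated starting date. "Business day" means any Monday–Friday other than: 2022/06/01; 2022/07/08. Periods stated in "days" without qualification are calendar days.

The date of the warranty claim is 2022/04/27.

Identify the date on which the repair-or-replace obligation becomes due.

Adding 30 calendar days to 2022/04/27 gives 2022/05/27, which is the last day of the inspection period.
From Friday, 2022/05/27, 10 business days (May 30, May 31, Jun 2, Jun 3, Jun 6, Jun 7, Jun 8, Jun 9, Jun 10, Jun 13, skipping weekends and the listed holiday on Jun 1) brings us to Monday, 2022/06/13, which is the date on which the repair-or-replace obligation becomes due.

2022/06/13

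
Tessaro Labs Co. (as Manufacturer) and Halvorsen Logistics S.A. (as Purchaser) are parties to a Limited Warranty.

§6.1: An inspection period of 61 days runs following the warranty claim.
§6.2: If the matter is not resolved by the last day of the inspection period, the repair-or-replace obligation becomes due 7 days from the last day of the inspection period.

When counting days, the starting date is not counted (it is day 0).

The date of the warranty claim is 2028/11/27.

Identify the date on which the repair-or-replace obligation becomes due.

2029/02/03

Adding 61 calendar days to 2028/11/27 gives 2029/01/27, which is the last day of the inspection period.
The date on which the repair-or-replace obligation becomes due: 2029/01/27 + 7 days = 2029/02/03.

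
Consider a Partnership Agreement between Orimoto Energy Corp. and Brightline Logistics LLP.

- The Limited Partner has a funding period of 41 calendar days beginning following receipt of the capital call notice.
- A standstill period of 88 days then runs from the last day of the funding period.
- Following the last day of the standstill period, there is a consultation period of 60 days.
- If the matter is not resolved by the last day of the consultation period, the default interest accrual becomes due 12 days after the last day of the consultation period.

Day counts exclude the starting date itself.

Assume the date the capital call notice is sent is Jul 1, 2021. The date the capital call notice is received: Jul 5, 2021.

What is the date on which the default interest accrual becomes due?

Jan 22, 2022

Adding 41 calendar days to Jul 5, 2021 gives Aug 15, 2021, which is the last day of the funding period.
The last day of the standstill period: 88 calendar days after Aug 15, 2021 is Nov 11, 2021.
Adding 60 calendar days to Nov 11, 2021 gives Jan 10, 2022, which is the last day of the consultation period.
The date on which the default interest accrual becomes due: Jan 10, 2022 + 12 days = Jan 22, 2022.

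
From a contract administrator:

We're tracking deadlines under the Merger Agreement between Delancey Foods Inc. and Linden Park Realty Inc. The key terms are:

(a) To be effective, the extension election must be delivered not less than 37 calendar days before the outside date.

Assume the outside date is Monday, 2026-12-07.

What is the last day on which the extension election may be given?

2026-12-07 minus 37 days is 2026-10-31.

2026-10-31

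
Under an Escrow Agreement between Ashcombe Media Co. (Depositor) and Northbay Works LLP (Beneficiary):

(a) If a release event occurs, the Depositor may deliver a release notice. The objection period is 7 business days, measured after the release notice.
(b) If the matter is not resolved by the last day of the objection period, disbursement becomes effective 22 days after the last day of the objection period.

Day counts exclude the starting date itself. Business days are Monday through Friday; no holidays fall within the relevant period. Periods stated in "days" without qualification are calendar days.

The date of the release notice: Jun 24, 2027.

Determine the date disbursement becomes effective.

Jul 27, 2027

The last day of the objection period: 7 business days after Thursday, Jun 24, 2027, skipping weekends — Jun 25, Jun 28, Jun 29, Jun 30, Jul 1, Jul 2, Jul 5 — lands on Monday, Jul 5, 2027.
The date disbursement becomes effective: 22 calendar days after Jul 5, 2027 is Jul 27, 2027.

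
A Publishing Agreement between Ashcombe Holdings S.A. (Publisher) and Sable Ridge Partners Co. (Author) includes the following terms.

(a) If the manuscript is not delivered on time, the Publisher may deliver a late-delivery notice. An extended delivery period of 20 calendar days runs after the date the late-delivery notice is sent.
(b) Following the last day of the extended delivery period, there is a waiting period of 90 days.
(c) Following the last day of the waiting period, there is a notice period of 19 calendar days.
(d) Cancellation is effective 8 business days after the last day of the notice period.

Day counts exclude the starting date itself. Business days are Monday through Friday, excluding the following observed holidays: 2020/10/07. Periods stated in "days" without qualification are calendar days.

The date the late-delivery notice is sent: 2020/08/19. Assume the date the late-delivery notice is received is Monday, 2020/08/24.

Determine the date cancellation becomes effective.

The last day of the extended delivery period: 2020/08/19 + 20 days = 2020/09/08.
The last day of the waiting period: 2020/09/08 + 90 days = 2020/12/07.
The last day of the notice period: 2020/12/07 + 19 days = 2020/12/26.
The date cancellation becomes effective: counting 8 business days from Saturday, 2020/12/26 (Dec 28, Dec 29, Dec 30, Dec 31, Jan 1, Jan 4, Jan 5, Jan 6, skipping weekends) reaches Wednesday, 2021/01/06.

2021/01/06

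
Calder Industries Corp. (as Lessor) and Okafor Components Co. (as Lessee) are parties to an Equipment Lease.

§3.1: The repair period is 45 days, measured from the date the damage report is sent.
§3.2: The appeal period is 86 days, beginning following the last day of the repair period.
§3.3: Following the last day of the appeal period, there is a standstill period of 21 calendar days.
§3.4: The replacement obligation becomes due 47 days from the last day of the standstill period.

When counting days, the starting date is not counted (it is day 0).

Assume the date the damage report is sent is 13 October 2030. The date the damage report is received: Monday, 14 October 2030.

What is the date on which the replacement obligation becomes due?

30 April 2031

The last day of the repair period: 13 October 2030 + 45 days = 27 November 2030.
The last day of the appeal period: 86 calendar days after 27 November 2030 is 21 February 2031.
The last day of the standstill period: 21 calendar days after 21 February 2031 is 14 March 2031.
Adding 47 calendar days to 14 March 2031 gives 30 April 2031, which is the date on which the replacement obligation becomes due.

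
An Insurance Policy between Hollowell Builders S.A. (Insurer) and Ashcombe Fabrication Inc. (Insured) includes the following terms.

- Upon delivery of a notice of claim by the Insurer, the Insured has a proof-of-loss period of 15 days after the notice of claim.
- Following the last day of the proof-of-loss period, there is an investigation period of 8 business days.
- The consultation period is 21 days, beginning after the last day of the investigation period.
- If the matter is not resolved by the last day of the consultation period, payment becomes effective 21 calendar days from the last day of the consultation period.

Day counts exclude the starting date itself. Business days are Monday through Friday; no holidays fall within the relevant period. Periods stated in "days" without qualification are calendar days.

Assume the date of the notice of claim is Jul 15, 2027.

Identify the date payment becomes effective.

Adding 15 calendar days to Jul 15, 2027 gives Jul 30, 2027, which is the last day of the proof-of-loss period.
From Friday, Jul 30, 2027, 8 business days (Aug 2, Aug 3, Aug 4, Aug 5, Aug 6, Aug 9, Aug 10, Aug 11, skipping weekends) brings us to Wednesday, Aug 11, 2027, which is the last day of the investigation period.
Adding 21 calendar days to Aug 11, 2027 gives Sep 1, 2027, which is the last day of the consultation period.
The date payment becomes effective: Sep 1, 2027 + 21 days = Sep 22, 2027.

Sep 22, 2027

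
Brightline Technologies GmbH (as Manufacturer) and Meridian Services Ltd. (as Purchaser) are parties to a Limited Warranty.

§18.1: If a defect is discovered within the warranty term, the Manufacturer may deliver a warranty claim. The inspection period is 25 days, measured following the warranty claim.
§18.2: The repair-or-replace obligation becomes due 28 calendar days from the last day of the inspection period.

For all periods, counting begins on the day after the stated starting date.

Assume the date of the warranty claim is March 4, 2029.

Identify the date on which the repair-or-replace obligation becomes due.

Adding 25 calendar days to March 4, 2029 gives March 29, 2029, which is the last day of the inspection period.
Adding 28 calendar days to March 29, 2029 gives April 26, 2029, which is the date on which the repair-or-replace obligation becomes due.

April 26, 2029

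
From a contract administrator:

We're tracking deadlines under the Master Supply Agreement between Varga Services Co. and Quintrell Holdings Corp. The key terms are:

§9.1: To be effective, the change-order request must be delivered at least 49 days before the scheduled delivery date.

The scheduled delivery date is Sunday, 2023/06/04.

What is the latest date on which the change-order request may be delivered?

2023/04/16

Counting back 49 calendar days from 2023/06/04 gives 2023/04/16.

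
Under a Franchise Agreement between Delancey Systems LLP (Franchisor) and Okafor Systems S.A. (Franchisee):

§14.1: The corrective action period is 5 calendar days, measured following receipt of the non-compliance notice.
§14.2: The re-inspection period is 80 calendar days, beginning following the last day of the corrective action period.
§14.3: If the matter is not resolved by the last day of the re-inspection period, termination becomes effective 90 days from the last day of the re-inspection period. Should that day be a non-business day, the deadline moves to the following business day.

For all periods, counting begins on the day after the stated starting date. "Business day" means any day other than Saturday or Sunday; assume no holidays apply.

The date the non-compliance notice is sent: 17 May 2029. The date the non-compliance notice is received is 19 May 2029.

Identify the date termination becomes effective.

The last day of the corrective action period: 19 May 2029 + 5 days = 24 May 2029.
The last day of the re-inspection period: 24 May 2029 + 80 days = 12 August 2029.
Adding 90 calendar days to 12 August 2029 gives 10 November 2029, which is the date termination becomes effective. That falls on a Saturday, so it rolls to the next business day, Monday, 12 November 2029.

12 November 2029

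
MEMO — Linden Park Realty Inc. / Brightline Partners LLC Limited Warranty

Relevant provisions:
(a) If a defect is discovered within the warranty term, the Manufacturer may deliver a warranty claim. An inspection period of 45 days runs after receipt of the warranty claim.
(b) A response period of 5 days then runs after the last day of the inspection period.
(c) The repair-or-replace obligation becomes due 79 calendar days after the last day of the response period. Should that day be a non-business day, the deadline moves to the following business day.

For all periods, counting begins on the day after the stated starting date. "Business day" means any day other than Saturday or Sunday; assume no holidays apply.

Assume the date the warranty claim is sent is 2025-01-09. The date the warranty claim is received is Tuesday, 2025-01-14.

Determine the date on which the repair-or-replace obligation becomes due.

The last day of the inspection period: 45 calendar days after 2025-01-14 is 2025-02-28.
The last day of the response period: 5 calendar days after 2025-02-28 is 2025-03-05.
The date on which the repair-or-replace obligation becomes due: 2025-03-05 + 79 days = 2025-05-23. 2025-05-23 is a Friday, so no roll-forward applies.

2025-05-23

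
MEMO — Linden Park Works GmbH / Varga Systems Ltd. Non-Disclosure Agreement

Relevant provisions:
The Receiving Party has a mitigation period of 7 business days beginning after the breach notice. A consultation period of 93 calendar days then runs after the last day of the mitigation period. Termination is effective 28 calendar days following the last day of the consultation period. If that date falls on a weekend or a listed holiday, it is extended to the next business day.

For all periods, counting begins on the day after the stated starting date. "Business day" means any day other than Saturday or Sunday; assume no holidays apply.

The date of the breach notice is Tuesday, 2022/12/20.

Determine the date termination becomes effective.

2023/05/01

From Tuesday, 2022/12/20, 7 business days (Dec 21, Dec 22, Dec 23, Dec 26, Dec 27, Dec 28, Dec 29, skipping weekends) brings us to Thursday, 2022/12/29, which is the last day of the mitigation period.
The last day of the consultation period: 2022/12/29 + 93 days = 2023/04/01.
Adding 28 calendar days to 2023/04/01 gives 2023/04/29, which is the date termination becomes effective. That falls on a Saturday, so it rolls to the next business day, Monday, 2023/05/01.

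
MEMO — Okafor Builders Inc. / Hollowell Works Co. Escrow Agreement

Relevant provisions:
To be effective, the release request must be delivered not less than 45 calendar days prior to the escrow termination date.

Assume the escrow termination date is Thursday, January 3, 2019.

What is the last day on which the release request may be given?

November 19, 2018

Counting back 45 calendar days from January 3, 2019 gives November 19, 2018.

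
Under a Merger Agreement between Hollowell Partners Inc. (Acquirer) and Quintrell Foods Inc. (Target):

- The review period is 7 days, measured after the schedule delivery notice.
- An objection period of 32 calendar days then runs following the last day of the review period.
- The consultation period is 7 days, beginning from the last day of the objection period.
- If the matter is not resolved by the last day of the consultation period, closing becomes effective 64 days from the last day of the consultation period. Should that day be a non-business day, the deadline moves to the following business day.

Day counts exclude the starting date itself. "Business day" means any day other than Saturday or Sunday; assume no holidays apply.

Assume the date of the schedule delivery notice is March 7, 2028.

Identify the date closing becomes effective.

June 26, 2028

Adding 7 calendar days to March 7, 2028 gives March 14, 2028, which is the last day of the review period.
The last day of the objection period: 32 calendar days after March 14, 2028 is April 15, 2028.
The last day of the consultation period: April 15, 2028 + 7 days = April 22, 2028.
Adding 64 calendar days to April 22, 2028 gives June 25, 2028, which is the date closing becomes effective. That falls on a Sunday, so it rolls to the next business day, Monday, June 26, 2028.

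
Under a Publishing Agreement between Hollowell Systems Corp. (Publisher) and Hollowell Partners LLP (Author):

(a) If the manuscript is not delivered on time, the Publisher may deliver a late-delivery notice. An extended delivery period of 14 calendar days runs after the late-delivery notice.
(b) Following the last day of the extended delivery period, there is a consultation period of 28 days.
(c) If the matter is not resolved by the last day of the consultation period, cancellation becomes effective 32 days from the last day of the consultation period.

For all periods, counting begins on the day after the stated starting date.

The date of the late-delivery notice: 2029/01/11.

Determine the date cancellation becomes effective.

2029/03/26

The last day of the extended delivery period: 14 calendar days after 2029/01/11 is 2029/01/25.
The last day of the consultation period: 2029/01/25 + 28 days = 2029/02/22.
Adding 32 calendar days to 2029/02/22 gives 2029/03/26, which is the date cancellation becomes effective.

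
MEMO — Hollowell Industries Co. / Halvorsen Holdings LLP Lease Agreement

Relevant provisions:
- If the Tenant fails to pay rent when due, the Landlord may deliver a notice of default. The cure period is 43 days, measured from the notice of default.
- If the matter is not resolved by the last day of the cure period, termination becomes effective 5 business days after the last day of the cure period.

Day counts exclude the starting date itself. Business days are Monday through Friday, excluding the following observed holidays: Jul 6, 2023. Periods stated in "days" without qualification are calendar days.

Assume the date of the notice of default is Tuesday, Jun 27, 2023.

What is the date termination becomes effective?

Aug 16, 2023

The last day of the cure period: Jun 27, 2023 + 43 days = Aug 9, 2023.
The date termination becomes effective: 5 business days after Wednesday, Aug 9, 2023, skipping weekends — Aug 10, Aug 11, Aug 14, Aug 15, Aug 16 — lands on Wednesday, Aug 16, 2023.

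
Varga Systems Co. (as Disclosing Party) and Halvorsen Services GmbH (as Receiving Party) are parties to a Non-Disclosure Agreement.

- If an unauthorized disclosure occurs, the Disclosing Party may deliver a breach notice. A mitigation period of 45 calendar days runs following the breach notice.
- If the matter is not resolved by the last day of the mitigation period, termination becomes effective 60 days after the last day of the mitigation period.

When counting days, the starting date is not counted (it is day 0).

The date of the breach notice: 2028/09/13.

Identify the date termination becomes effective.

2028/12/27

The last day of the mitigation period: 2028/09/13 + 45 days = 2028/10/28.
Adding 60 calendar days to 2028/10/28 gives 2028/12/27, which is the date termination becomes effective.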